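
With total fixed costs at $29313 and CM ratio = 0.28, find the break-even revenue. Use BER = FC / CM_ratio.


Formula: BER = Fixed Costs / Contribution Margin Ratio
BER = $29313 / 0.28
BER = $104689.29 (to the nearest cent)

$104689.29


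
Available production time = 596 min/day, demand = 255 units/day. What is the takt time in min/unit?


Formula: Takt Time = Available Production Time / Customer Demand
Takt = 596 min/day / 255 units/day
Takt = 2.34 min/unit

2.34 min/unit


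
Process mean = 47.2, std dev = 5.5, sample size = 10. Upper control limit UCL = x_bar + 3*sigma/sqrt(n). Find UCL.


UCL = 47.2 + 3 * 5.5 / sqrt(10)

52.42


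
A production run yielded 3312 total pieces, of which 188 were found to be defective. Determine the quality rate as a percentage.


Formula: Quality Rate = Good Pieces / Total Pieces * 100
Good pieces = 3312 - 188 = 3124
QR = 3124 / 3312 * 100 = 94.3%

94.3%


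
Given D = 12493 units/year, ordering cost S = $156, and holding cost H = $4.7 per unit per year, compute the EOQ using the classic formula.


Formula: EOQ = sqrt(2 * D * S / H)
Numerator: 2 * 12493 * 156 = 3897816
2DS/H = 3897816 / 4.7 = 829322.6
EOQ = sqrt(829322.6) = 910.7 units

910.7 units


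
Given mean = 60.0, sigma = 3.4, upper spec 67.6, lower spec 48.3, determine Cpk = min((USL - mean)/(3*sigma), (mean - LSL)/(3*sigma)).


Cpu = (67.6 - 60.0) / (3 * 3.4) = 0.75
Cpl = (60.0 - 48.3) / (3 * 3.4) = 1.15
Cpk = min(0.75, 1.15) = 0.75

0.75


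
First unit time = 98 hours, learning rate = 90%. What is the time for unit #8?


Formula: T_n = T_1 * (learning_rate)^(log2(n)) where learning_rate = rate/100
Doublings = log2(8) = 3
T_n = 98 * 0.9^3
T_n = 98 * 0.729 = 71.4 hours

71.4 hours


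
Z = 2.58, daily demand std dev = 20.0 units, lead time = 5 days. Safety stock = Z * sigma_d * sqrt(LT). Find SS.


Formula: SS = z * sigma_d * sqrt(LT)
sqrt(LT) = sqrt(5) = 2.2361
SS = 2.58 * 20.0 * 2.2361
SS = 115.4 units

115.4 units


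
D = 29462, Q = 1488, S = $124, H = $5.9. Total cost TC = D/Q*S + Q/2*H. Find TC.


TC = 29462/1488 * 124 + 1488/2 * 5.9

$6844.77


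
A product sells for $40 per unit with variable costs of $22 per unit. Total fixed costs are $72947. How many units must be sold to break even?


Formula: BEQ = Fixed Costs / (Price - Variable Cost)
Contribution margin = $40 - $22 = $18/unit
BEQ = ceil($72947 / $18/unit) = ceil(4052.61) = 4053 units

4053 units


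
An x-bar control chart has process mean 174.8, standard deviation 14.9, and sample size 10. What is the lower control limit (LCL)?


LCL = 174.8 - 3 * 14.9 / sqrt(10)

160.66


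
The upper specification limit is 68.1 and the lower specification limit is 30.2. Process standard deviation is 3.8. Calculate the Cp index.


Cp = (68.1 - 30.2) / (6 * 3.8)

1.66


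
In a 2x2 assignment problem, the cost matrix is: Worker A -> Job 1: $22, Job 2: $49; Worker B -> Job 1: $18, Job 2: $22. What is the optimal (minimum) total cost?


Option 1: A->1 + B->2 = $22 + $22 = $44
Option 2: A->2 + B->1 = $49 + $18 = $67
Min cost = min($44, $67) = $44

$44


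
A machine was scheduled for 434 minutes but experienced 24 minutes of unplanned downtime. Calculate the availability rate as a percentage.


Formula: Availability = (Planned Time - Downtime) / Planned Time * 100
Uptime = 434 - 24 = 410 min
Availability = 410 / 434 * 100 = 94.5%

94.5%


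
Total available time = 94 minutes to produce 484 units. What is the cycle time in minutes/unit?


Formula: CT = Available Time / Number of Units
CT = 94 min / 484 units
CT = 0.19 min/unit

0.19 min/unit


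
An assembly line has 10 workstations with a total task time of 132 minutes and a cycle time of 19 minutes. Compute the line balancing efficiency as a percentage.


Formula: Efficiency = Sum of Task Times / (N_stations * CT) * 100
Total station capacity = 10 stations * 19 min = 190 min
Efficiency = 132 / 190 * 100 = 69.5%

69.5%


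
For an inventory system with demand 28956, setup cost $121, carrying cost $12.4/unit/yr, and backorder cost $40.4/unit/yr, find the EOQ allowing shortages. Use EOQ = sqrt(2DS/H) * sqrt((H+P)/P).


Formula: EOQ* = sqrt(2DS/H) * sqrt((H+P)/P)
Base EOQ = sqrt(2*28956*121/12.4) = 751.74 units
Correction = sqrt((12.4+40.4)/40.4) = 1.14321
EOQ* = 751.74 * 1.14321 = 859.4 units

859.4 units


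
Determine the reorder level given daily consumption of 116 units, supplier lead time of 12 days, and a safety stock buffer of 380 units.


Formula: ROP = (Daily Demand * Lead Time) + Safety Stock
Demand during lead time = 116 * 12 = 1392 units
ROP = 1392 + 380 = 1772 units

1772 units


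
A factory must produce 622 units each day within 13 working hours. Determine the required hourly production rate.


Formula: Production Rate = Daily Demand / Available Hours
Rate = 622 units/day / 13 hours/day
Rate = 47.8 units/hour

47.8 units/hour


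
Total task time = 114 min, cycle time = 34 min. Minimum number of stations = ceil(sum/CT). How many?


Formula: N_min = ceil(Sum of Task Times / Cycle Time)
N_min = ceil(114 min / 34 min) = ceil(3.3529)
N_min = 4 stations

4


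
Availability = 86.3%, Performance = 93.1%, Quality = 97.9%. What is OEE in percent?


Formula: OEE = Availability * Performance * Quality / 10000
A * P = 86.3% * 93.1% / 100 = 80.35%
OEE = 80.35% * 97.9% / 100 = 78.7%

78.7%


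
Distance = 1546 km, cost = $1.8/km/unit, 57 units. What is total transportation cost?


TC = dist * cost * units = 1546 * 1.8 * 57 = $158619.60

$158619.60


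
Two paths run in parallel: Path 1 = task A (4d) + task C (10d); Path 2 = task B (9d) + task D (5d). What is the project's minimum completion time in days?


Path 1 = 4 + 10 = 14 days
Path 2 = 9 + 5 = 14 days
Duration = max(14, 14) = 14 days

14 days


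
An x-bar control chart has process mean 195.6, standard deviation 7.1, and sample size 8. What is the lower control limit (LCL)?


LCL = 195.6 - 3 * 7.1 / sqrt(8)

188.07


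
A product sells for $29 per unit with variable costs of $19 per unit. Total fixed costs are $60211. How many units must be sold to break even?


Formula: BEQ = Fixed Costs / (Price - Variable Cost)
Contribution margin = $29 - $19 = $10/unit
BEQ = ceil($60211 / $10/unit) = ceil(6021.1) = 6022 units

6022 units


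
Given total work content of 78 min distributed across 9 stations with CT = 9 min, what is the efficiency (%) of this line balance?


Formula: Efficiency = Sum of Task Times / (N_stations * CT) * 100
Total station capacity = 9 stations * 9 min = 81 min
Efficiency = 78 / 81 * 100 = 96.3%

96.3%


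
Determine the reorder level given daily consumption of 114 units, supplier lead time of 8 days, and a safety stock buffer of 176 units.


Formula: ROP = (Daily Demand * Lead Time) + Safety Stock
Demand during lead time = 114 * 8 = 912 units
ROP = 912 + 176 = 1088 units

1088 units


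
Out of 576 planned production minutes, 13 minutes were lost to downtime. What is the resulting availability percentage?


Formula: Availability = (Planned Time - Downtime) / Planned Time * 100
Uptime = 576 - 13 = 563 min
Availability = 563 / 576 * 100 = 97.7%

97.7%


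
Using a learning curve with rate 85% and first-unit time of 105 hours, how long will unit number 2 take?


Formula: T_n = T_1 * (learning_rate)^(log2(n)) where learning_rate = rate/100
Doublings = log2(2) = 1
T_n = 105 * 0.85^1
T_n = 105 * 0.85 = 89.3 hours

89.3 hours


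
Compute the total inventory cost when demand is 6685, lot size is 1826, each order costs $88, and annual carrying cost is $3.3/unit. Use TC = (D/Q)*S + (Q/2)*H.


TC = 6685/1826 * 88 + 1826/2 * 3.3

$3335.07


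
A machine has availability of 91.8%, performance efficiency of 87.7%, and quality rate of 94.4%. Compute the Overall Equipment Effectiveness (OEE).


Formula: OEE = Availability * Performance * Quality / 10000
A * P = 91.8% * 87.7% / 100 = 80.51%
OEE = 80.51% * 94.4% / 100 = 76.0%

76.0%


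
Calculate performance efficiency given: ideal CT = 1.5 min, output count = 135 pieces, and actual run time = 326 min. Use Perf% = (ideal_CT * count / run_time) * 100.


Formula: Performance = (Ideal CT * Total Count) / Run Time * 100
Ideal output time = 1.5 * 135 = 202.5 min
Performance = 202.5 / 326 * 100 = 62.1%

62.1%


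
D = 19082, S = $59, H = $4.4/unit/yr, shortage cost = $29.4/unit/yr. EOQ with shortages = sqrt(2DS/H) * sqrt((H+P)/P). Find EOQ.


Formula: EOQ* = sqrt(2DS/H) * sqrt((H+P)/P)
Base EOQ = sqrt(2*19082*59/4.4) = 715.36 units
Correction = sqrt((4.4+29.4)/29.4) = 1.07222
EOQ* = 715.36 * 1.07222 = 767.0 units

767.0 units


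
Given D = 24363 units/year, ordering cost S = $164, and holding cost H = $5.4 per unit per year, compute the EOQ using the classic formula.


Formula: EOQ = sqrt(2 * D * S / H)
Numerator: 2 * 24363 * 164 = 7991064
2DS/H = 7991064 / 5.4 = 1479826.7
EOQ = sqrt(1479826.7) = 1216.5 units

1216.5 units


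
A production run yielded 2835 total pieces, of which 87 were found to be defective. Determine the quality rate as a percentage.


Formula: Quality Rate = Good Pieces / Total Pieces * 100
Good pieces = 2835 - 87 = 2748
QR = 2748 / 2835 * 100 = 96.9%

96.9%


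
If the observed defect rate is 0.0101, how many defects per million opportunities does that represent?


DPMO = defect_rate * 1000000 = 0.0101 * 1000000

10100


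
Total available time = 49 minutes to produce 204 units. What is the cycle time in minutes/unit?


Formula: CT = Available Time / Number of Units
CT = 49 min / 204 units
CT = 0.24 min/unit

0.24 min/unit


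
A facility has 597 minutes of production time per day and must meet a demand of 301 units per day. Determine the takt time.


Formula: Takt Time = Available Production Time / Customer Demand
Takt = 597 min/day / 301 units/day
Takt = 1.98 min/unit

1.98 min/unit


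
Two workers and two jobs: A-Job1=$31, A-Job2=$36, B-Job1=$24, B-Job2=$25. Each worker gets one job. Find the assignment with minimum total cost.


Option 1: A->1 + B->2 = $31 + $25 = $56
Option 2: A->2 + B->1 = $36 + $24 = $60
Min cost = min($56, $60) = $56

$56


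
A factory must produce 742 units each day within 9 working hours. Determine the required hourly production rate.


Formula: Production Rate = Daily Demand / Available Hours
Rate = 742 units/day / 9 hours/day
Rate = 82.4 units/hour

82.4 units/hour


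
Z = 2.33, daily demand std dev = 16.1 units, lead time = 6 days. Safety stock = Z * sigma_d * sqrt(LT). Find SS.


Formula: SS = z * sigma_d * sqrt(LT)
sqrt(LT) = sqrt(6) = 2.4495
SS = 2.33 * 16.1 * 2.4495
SS = 91.9 units

91.9 units


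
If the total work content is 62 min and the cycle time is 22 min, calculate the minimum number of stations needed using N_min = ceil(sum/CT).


Formula: N_min = ceil(Sum of Task Times / Cycle Time)
N_min = ceil(62 min / 22 min) = ceil(2.8182)
N_min = 3 stations

3


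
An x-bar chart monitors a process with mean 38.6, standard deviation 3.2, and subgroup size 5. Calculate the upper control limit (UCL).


UCL = 38.6 + 3 * 3.2 / sqrt(5)

42.89


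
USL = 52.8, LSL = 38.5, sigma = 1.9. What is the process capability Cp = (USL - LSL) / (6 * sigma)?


Cp = (52.8 - 38.5) / (6 * 1.9)

1.25


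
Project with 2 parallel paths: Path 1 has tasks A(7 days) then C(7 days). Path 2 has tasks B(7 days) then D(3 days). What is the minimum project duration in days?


Path 1 = 7 + 7 = 14 days
Path 2 = 7 + 3 = 10 days
Duration = max(14, 10) = 14 days

14 days


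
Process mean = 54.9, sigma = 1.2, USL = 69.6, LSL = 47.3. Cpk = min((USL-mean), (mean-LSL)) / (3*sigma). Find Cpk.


Cpu = (69.6 - 54.9) / (3 * 1.2) = 4.08
Cpl = (54.9 - 47.3) / (3 * 1.2) = 2.11
Cpk = min(4.08, 2.11) = 2.11

2.11


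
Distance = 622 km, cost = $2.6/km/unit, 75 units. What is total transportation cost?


TC = dist * cost * units = 622 * 2.6 * 75 = $121290.00

$121290.00


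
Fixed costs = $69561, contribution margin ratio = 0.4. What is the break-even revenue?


Formula: BER = Fixed Costs / Contribution Margin Ratio
BER = $69561 / 0.4
BER = $173902.50 (to the nearest cent)

$173902.50


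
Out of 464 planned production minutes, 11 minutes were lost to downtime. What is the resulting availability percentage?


Formula: Availability = (Planned Time - Downtime) / Planned Time * 100
Uptime = 464 - 11 = 453 min
Availability = 453 / 464 * 100 = 97.6%

97.6%


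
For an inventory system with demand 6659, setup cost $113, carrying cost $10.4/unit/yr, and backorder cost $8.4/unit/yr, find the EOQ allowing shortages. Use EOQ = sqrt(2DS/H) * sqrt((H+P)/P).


Formula: EOQ* = sqrt(2DS/H) * sqrt((H+P)/P)
Base EOQ = sqrt(2*6659*113/10.4) = 380.4 units
Correction = sqrt((10.4+8.4)/8.4) = 1.49603
EOQ* = 380.4 * 1.49603 = 569.1 units

569.1 units


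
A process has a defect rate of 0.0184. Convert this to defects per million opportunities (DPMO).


DPMO = defect_rate * 1000000 = 0.0184 * 1000000

18400


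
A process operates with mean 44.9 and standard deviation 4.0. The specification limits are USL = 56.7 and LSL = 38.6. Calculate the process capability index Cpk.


Cpu = (56.7 - 44.9) / (3 * 4.0) = 0.98
Cpl = (44.9 - 38.6) / (3 * 4.0) = 0.53
Cpk = min(0.98, 0.53) = 0.53

0.53


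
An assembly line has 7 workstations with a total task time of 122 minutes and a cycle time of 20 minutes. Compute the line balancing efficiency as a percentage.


Formula: Efficiency = Sum of Task Times / (N_stations * CT) * 100
Total station capacity = 7 stations * 20 min = 140 min
Efficiency = 122 / 140 * 100 = 87.1%

87.1%


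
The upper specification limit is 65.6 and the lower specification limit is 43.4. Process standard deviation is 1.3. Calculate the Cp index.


Cp = (65.6 - 43.4) / (6 * 1.3)

2.85


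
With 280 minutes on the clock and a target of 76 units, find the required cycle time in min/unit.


Formula: CT = Available Time / Number of Units
CT = 280 min / 76 units
CT = 3.68 min/unit

3.68 min/unit


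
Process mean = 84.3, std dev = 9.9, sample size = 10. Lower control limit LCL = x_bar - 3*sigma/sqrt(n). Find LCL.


LCL = 84.3 - 3 * 9.9 / sqrt(10)

74.91


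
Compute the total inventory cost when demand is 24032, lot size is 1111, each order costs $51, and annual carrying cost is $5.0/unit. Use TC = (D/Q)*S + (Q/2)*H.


TC = 24032/1111 * 51 + 1111/2 * 5.0

$3880.68


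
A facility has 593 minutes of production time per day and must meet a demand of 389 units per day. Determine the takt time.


Formula: Takt Time = Available Production Time / Customer Demand
Takt = 593 min/day / 389 units/day
Takt = 1.52 min/unit

1.52 min/unit


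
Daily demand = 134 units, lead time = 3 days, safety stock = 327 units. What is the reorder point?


Formula: ROP = (Daily Demand * Lead Time) + Safety Stock
Demand during lead time = 134 * 3 = 402 units
ROP = 402 + 327 = 729 units

729 units


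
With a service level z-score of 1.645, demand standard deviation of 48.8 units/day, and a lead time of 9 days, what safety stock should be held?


Formula: SS = z * sigma_d * sqrt(LT)
sqrt(LT) = sqrt(9) = 3.0
SS = 1.645 * 48.8 * 3.0
SS = 240.8 units

240.8 units


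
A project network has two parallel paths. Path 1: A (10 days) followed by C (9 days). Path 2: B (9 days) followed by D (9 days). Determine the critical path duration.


Path 1 = 10 + 9 = 19 days
Path 2 = 9 + 9 = 18 days
Duration = max(19, 18) = 19 days

19 days


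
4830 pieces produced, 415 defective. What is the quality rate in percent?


Formula: Quality Rate = Good Pieces / Total Pieces * 100
Good pieces = 4830 - 415 = 4415
QR = 4415 / 4830 * 100 = 91.4%

91.4%


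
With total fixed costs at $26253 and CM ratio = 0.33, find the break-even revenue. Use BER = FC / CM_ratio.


Formula: BER = Fixed Costs / Contribution Margin Ratio
BER = $26253 / 0.33
BER = $79554.55 (to the nearest cent)

$79554.55


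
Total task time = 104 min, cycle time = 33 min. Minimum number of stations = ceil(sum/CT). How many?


Formula: N_min = ceil(Sum of Task Times / Cycle Time)
N_min = ceil(104 min / 33 min) = ceil(3.1515)
N_min = 4 stations

4


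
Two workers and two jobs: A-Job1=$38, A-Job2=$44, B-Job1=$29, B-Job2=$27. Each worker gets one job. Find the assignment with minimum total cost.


Option 1: A->1 + B->2 = $38 + $27 = $65
Option 2: A->2 + B->1 = $44 + $29 = $73
Min cost = min($65, $73) = $65

$65


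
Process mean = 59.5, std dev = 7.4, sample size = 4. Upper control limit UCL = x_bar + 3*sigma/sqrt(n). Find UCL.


UCL = 59.5 + 3 * 7.4 / sqrt(4)

70.6


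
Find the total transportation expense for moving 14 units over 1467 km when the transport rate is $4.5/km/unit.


TC = dist * cost * units = 1467 * 4.5 * 14 = $92421.00

$92421.00


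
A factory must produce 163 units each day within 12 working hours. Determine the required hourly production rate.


Formula: Production Rate = Daily Demand / Available Hours
Rate = 163 units/day / 12 hours/day
Rate = 13.6 units/hour

13.6 units/hour


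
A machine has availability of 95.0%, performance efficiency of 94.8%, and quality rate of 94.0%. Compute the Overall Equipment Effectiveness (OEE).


Formula: OEE = Availability * Performance * Quality / 10000
A * P = 95.0% * 94.8% / 100 = 90.06%
OEE = 90.06% * 94.0% / 100 = 84.7%

84.7%


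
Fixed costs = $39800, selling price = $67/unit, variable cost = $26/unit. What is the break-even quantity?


Formula: BEQ = Fixed Costs / (Price - Variable Cost)
Contribution margin = $67 - $26 = $41/unit
BEQ = ceil($39800 / $41/unit) = ceil(970.73) = 971 units

971 units


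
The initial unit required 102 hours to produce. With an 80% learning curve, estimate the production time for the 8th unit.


Formula: T_n = T_1 * (learning_rate)^(log2(n)) where learning_rate = rate/100
Doublings = log2(8) = 3
T_n = 102 * 0.8^3
T_n = 102 * 0.512 = 52.2 hours

52.2 hours


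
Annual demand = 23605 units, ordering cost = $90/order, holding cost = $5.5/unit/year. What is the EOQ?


Formula: EOQ = sqrt(2 * D * S / H)
Numerator: 2 * 23605 * 90 = 4248900
2DS/H = 4248900 / 5.5 = 772527.3
EOQ = sqrt(772527.3) = 878.9 units

878.9 units


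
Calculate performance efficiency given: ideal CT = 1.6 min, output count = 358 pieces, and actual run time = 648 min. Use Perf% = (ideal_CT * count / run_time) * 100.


Formula: Performance = (Ideal CT * Total Count) / Run Time * 100
Ideal output time = 1.6 * 358 = 572.8 min
Performance = 572.8 / 648 * 100 = 88.4%

88.4%


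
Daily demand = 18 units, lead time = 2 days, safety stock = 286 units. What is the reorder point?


Formula: ROP = (Daily Demand * Lead Time) + Safety Stock
Demand during lead time = 18 * 2 = 36 units
ROP = 36 + 286 = 322 units

322 units


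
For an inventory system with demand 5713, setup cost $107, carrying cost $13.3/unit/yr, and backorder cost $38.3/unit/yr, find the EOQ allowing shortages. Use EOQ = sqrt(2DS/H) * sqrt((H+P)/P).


Formula: EOQ* = sqrt(2DS/H) * sqrt((H+P)/P)
Base EOQ = sqrt(2*5713*107/13.3) = 303.19 units
Correction = sqrt((13.3+38.3)/38.3) = 1.16071
EOQ* = 303.19 * 1.16071 = 351.9 units

351.9 units


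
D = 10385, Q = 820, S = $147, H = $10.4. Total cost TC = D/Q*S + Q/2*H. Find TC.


TC = 10385/820 * 147 + 820/2 * 10.4

$6125.70


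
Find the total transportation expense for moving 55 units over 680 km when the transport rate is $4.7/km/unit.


TC = dist * cost * units = 680 * 4.7 * 55 = $175780.00

$175780.00


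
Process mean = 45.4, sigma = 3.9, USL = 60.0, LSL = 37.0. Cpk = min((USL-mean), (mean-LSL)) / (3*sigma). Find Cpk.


Cpu = (60.0 - 45.4) / (3 * 3.9) = 1.25
Cpl = (45.4 - 37.0) / (3 * 3.9) = 0.72
Cpk = min(1.25, 0.72) = 0.72

0.72


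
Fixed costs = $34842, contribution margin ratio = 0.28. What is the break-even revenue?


Formula: BER = Fixed Costs / Contribution Margin Ratio
BER = $34842 / 0.28
BER = $124435.71 (to the nearest cent)

$124435.71


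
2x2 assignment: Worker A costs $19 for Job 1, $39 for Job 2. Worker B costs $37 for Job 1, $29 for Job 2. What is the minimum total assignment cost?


Option 1: A->1 + B->2 = $19 + $29 = $48
Option 2: A->2 + B->1 = $39 + $37 = $76
Min cost = min($48, $76) = $48

$48


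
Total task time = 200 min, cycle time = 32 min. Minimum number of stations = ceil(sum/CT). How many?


Formula: N_min = ceil(Sum of Task Times / Cycle Time)
N_min = ceil(200 min / 32 min) = ceil(6.25)
N_min = 7 stations

7


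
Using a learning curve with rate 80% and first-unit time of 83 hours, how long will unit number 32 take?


Formula: T_n = T_1 * (learning_rate)^(log2(n)) where learning_rate = rate/100
Doublings = log2(32) = 5
T_n = 83 * 0.8^5
T_n = 83 * 0.3277 = 27.2 hours

27.2 hours


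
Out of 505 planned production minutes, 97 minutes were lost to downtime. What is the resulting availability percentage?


Formula: Availability = (Planned Time - Downtime) / Planned Time * 100
Uptime = 505 - 97 = 408 min
Availability = 408 / 505 * 100 = 80.8%

80.8%


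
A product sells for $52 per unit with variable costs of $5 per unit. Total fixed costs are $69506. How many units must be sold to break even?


Formula: BEQ = Fixed Costs / (Price - Variable Cost)
Contribution margin = $52 - $5 = $47/unit
BEQ = ceil($69506 / $47/unit) = ceil(1478.85) = 1479 units

1479 units


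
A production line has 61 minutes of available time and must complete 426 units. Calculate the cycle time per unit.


Formula: CT = Available Time / Number of Units
CT = 61 min / 426 units
CT = 0.14 min/unit

0.14 min/unit


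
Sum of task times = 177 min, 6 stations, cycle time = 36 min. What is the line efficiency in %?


Formula: Efficiency = Sum of Task Times / (N_stations * CT) * 100
Total station capacity = 6 stations * 36 min = 216 min
Efficiency = 177 / 216 * 100 = 81.9%

81.9%


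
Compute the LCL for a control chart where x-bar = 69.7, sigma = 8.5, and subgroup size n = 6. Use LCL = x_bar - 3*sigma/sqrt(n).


LCL = 69.7 - 3 * 8.5 / sqrt(6)

59.29


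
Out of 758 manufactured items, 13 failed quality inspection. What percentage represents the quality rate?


Formula: Quality Rate = Good Pieces / Total Pieces * 100
Good pieces = 758 - 13 = 745
QR = 745 / 758 * 100 = 98.3%

98.3%


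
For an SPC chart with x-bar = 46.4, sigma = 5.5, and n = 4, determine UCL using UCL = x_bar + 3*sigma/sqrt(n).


UCL = 46.4 + 3 * 5.5 / sqrt(4)

54.65


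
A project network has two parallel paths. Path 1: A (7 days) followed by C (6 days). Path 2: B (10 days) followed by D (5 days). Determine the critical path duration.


Path 1 = 7 + 6 = 13 days
Path 2 = 10 + 5 = 15 days
Duration = max(13, 15) = 15 days

15 days


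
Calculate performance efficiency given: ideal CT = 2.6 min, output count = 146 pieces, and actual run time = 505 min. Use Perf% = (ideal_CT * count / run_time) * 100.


Formula: Performance = (Ideal CT * Total Count) / Run Time * 100
Ideal output time = 2.6 * 146 = 379.6 min
Performance = 379.6 / 505 * 100 = 75.2%

75.2%


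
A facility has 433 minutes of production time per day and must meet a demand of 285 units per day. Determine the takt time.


Formula: Takt Time = Available Production Time / Customer Demand
Takt = 433 min/day / 285 units/day
Takt = 1.52 min/unit

1.52 min/unit


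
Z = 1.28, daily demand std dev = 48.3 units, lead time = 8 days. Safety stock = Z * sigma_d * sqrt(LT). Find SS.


Formula: SS = z * sigma_d * sqrt(LT)
sqrt(LT) = sqrt(8) = 2.8284
SS = 1.28 * 48.3 * 2.8284
SS = 174.9 units

174.9 units


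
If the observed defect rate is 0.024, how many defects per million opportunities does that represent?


DPMO = defect_rate * 1000000 = 0.024 * 1000000

24000


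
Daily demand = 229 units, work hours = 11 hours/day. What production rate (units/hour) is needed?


Formula: Production Rate = Daily Demand / Available Hours
Rate = 229 units/day / 11 hours/day
Rate = 20.8 units/hour

20.8 units/hour


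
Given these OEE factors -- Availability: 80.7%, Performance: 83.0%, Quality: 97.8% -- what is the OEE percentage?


Formula: OEE = Availability * Performance * Quality / 10000
A * P = 80.7% * 83.0% / 100 = 66.98%
OEE = 66.98% * 97.8% / 100 = 65.5%

65.5%


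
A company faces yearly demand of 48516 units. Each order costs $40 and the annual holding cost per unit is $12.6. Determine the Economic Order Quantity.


Formula: EOQ = sqrt(2 * D * S / H)
Numerator: 2 * 48516 * 40 = 3881280
2DS/H = 3881280 / 12.6 = 308038.1
EOQ = sqrt(308038.1) = 555.0 units

555.0 units


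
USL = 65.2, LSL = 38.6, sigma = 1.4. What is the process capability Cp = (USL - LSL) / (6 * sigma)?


Cp = (65.2 - 38.6) / (6 * 1.4)

3.17


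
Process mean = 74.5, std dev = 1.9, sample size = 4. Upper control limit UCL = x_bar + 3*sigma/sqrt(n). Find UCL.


UCL = 74.5 + 3 * 1.9 / sqrt(4)

77.35


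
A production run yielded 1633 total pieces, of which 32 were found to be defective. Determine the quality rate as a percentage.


Formula: Quality Rate = Good Pieces / Total Pieces * 100
Good pieces = 1633 - 32 = 1601
QR = 1601 / 1633 * 100 = 98.0%

98.0%


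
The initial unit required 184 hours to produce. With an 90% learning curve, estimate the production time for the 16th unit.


Formula: T_n = T_1 * (learning_rate)^(log2(n)) where learning_rate = rate/100
Doublings = log2(16) = 4
T_n = 184 * 0.9^4
T_n = 184 * 0.6561 = 120.7 hours

120.7 hours


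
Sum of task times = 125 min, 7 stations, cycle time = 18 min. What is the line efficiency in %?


Formula: Efficiency = Sum of Task Times / (N_stations * CT) * 100
Total station capacity = 7 stations * 18 min = 126 min
Efficiency = 125 / 126 * 100 = 99.2%

99.2%


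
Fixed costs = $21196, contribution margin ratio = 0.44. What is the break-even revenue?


Formula: BER = Fixed Costs / Contribution Margin Ratio
BER = $21196 / 0.44
BER = $48172.73 (to the nearest cent)

$48172.73


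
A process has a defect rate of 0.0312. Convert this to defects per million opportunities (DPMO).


DPMO = defect_rate * 1000000 = 0.0312 * 1000000

31200


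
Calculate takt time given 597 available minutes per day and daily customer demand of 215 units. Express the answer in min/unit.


Formula: Takt Time = Available Production Time / Customer Demand
Takt = 597 min/day / 215 units/day
Takt = 2.78 min/unit

2.78 min/unit


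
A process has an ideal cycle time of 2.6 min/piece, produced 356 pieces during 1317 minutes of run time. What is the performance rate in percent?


Formula: Performance = (Ideal CT * Total Count) / Run Time * 100
Ideal output time = 2.6 * 356 = 925.6 min
Performance = 925.6 / 1317 * 100 = 70.3%

70.3%


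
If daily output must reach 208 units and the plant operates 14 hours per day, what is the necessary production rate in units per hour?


Formula: Production Rate = Daily Demand / Available Hours
Rate = 208 units/day / 14 hours/day
Rate = 14.9 units/hour

14.9 units/hour


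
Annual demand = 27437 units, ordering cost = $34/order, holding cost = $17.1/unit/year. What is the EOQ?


Formula: EOQ = sqrt(2 * D * S / H)
Numerator: 2 * 27437 * 34 = 1865716
2DS/H = 1865716 / 17.1 = 109106.2
EOQ = sqrt(109106.2) = 330.3 units

330.3 units


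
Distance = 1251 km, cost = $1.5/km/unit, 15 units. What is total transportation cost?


TC = dist * cost * units = 1251 * 1.5 * 15 = $28147.50

$28147.50


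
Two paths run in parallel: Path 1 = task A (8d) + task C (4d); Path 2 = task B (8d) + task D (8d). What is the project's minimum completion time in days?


Path 1 = 8 + 4 = 12 days
Path 2 = 8 + 8 = 16 days
Duration = max(12, 16) = 16 days

16 days


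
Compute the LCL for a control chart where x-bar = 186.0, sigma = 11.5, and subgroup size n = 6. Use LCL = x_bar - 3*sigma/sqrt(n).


LCL = 186.0 - 3 * 11.5 / sqrt(6)

171.92


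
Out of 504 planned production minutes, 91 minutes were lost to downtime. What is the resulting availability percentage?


Formula: Availability = (Planned Time - Downtime) / Planned Time * 100
Uptime = 504 - 91 = 413 min
Availability = 413 / 504 * 100 = 81.9%

81.9%


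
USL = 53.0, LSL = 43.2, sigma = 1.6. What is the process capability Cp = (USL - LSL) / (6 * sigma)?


Cp = (53.0 - 43.2) / (6 * 1.6)

1.02


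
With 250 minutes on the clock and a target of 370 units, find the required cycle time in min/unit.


Formula: CT = Available Time / Number of Units
CT = 250 min / 370 units
CT = 0.68 min/unit

0.68 min/unit


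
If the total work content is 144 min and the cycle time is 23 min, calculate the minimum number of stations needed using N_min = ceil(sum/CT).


Formula: N_min = ceil(Sum of Task Times / Cycle Time)
N_min = ceil(144 min / 23 min) = ceil(6.2609)
N_min = 7 stations

7


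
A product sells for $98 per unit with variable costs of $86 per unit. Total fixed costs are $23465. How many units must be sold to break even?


Formula: BEQ = Fixed Costs / (Price - Variable Cost)
Contribution margin = $98 - $86 = $12/unit
BEQ = ceil($23465 / $12/unit) = ceil(1955.42) = 1956 units

1956 units


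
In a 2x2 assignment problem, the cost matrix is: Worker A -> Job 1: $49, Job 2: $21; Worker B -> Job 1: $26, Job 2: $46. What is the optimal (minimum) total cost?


Option 1: A->1 + B->2 = $49 + $46 = $95
Option 2: A->2 + B->1 = $21 + $26 = $47
Min cost = min($95, $47) = $47

$47


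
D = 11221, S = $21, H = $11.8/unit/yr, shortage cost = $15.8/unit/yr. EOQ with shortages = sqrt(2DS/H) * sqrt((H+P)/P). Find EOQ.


Formula: EOQ* = sqrt(2DS/H) * sqrt((H+P)/P)
Base EOQ = sqrt(2*11221*21/11.8) = 199.85 units
Correction = sqrt((11.8+15.8)/15.8) = 1.32168
EOQ* = 199.85 * 1.32168 = 264.1 units

264.1 units


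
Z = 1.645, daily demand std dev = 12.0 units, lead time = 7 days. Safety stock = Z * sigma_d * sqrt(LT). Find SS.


Formula: SS = z * sigma_d * sqrt(LT)
sqrt(LT) = sqrt(7) = 2.6458
SS = 1.645 * 12.0 * 2.6458
SS = 52.2 units

52.2 units


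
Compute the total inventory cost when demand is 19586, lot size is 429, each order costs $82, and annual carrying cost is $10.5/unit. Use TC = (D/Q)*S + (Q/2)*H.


TC = 19586/429 * 82 + 429/2 * 10.5

$5995.96


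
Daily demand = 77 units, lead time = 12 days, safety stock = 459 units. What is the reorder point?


Formula: ROP = (Daily Demand * Lead Time) + Safety Stock
Demand during lead time = 77 * 12 = 924 units
ROP = 924 + 459 = 1383 units

1383 units


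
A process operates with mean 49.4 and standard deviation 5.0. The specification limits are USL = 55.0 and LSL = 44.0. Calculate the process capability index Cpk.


Cpu = (55.0 - 49.4) / (3 * 5.0) = 0.37
Cpl = (49.4 - 44.0) / (3 * 5.0) = 0.36
Cpk = min(0.37, 0.36) = 0.36

0.36


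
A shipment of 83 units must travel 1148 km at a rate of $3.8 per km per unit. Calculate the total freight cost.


TC = dist * cost * units = 1148 * 3.8 * 83 = $362079.20

$362079.20


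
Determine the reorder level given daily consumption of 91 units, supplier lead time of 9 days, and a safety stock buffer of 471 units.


Formula: ROP = (Daily Demand * Lead Time) + Safety Stock
Demand during lead time = 91 * 9 = 819 units
ROP = 819 + 471 = 1290 units

1290 units


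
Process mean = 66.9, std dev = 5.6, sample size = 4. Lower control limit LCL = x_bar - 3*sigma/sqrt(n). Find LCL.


LCL = 66.9 - 3 * 5.6 / sqrt(4)

58.5


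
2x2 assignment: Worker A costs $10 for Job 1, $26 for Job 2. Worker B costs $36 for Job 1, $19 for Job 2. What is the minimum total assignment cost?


Option 1: A->1 + B->2 = $10 + $19 = $29
Option 2: A->2 + B->1 = $26 + $36 = $62
Min cost = min($29, $62) = $29

$29


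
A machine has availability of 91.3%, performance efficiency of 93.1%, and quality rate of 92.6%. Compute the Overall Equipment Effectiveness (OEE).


Formula: OEE = Availability * Performance * Quality / 10000
A * P = 91.3% * 93.1% / 100 = 85.0%
OEE = 85.0% * 92.6% / 100 = 78.7%

78.7%


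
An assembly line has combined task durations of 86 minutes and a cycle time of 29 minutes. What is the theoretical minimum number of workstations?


Formula: N_min = ceil(Sum of Task Times / Cycle Time)
N_min = ceil(86 min / 29 min) = ceil(2.9655)
N_min = 3 stations

3


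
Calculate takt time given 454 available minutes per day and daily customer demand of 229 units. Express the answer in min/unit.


Formula: Takt Time = Available Production Time / Customer Demand
Takt = 454 min/day / 229 units/day
Takt = 1.98 min/unit

1.98 min/unit


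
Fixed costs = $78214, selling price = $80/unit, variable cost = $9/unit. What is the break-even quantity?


Formula: BEQ = Fixed Costs / (Price - Variable Cost)
Contribution margin = $80 - $9 = $71/unit
BEQ = ceil($78214 / $71/unit) = ceil(1101.61) = 1102 units

1102 units


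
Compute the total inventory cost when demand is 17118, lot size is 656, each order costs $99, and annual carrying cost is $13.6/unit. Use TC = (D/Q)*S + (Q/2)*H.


TC = 17118/656 * 99 + 656/2 * 13.6

$7044.16


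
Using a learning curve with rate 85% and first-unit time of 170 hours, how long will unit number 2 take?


Formula: T_n = T_1 * (learning_rate)^(log2(n)) where learning_rate = rate/100
Doublings = log2(2) = 1
T_n = 170 * 0.85^1
T_n = 170 * 0.85 = 144.5 hours

144.5 hours


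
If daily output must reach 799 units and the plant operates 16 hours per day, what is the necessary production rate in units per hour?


Formula: Production Rate = Daily Demand / Available Hours
Rate = 799 units/day / 16 hours/day
Rate = 49.9 units/hour

49.9 units/hour


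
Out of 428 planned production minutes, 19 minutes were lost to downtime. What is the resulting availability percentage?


Formula: Availability = (Planned Time - Downtime) / Planned Time * 100
Uptime = 428 - 19 = 409 min
Availability = 409 / 428 * 100 = 95.6%

95.6%


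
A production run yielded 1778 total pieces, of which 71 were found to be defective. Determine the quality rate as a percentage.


Formula: Quality Rate = Good Pieces / Total Pieces * 100
Good pieces = 1778 - 71 = 1707
QR = 1707 / 1778 * 100 = 96.0%

96.0%


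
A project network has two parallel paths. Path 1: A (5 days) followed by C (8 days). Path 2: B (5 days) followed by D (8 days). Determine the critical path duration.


Path 1 = 5 + 8 = 13 days
Path 2 = 5 + 8 = 13 days
Duration = max(13, 13) = 13 days

13 days


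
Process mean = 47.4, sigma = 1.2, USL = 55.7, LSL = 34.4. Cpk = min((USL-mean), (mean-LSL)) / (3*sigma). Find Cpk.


Cpu = (55.7 - 47.4) / (3 * 1.2) = 2.31
Cpl = (47.4 - 34.4) / (3 * 1.2) = 3.61
Cpk = min(2.31, 3.61) = 2.31

2.31


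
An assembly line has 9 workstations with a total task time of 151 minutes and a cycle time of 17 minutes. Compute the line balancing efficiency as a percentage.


Formula: Efficiency = Sum of Task Times / (N_stations * CT) * 100
Total station capacity = 9 stations * 17 min = 153 min
Efficiency = 151 / 153 * 100 = 98.7%

98.7%


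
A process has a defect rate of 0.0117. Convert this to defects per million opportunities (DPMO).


DPMO = defect_rate * 1000000 = 0.0117 * 1000000

11700


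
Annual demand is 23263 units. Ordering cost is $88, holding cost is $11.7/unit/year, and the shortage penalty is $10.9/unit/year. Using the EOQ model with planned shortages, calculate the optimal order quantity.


Formula: EOQ* = sqrt(2DS/H) * sqrt((H+P)/P)
Base EOQ = sqrt(2*23263*88/11.7) = 591.56 units
Correction = sqrt((11.7+10.9)/10.9) = 1.43993
EOQ* = 591.56 * 1.43993 = 851.8 units

851.8 units


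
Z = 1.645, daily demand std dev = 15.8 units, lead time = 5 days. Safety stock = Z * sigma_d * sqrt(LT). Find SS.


Formula: SS = z * sigma_d * sqrt(LT)
sqrt(LT) = sqrt(5) = 2.2361
SS = 1.645 * 15.8 * 2.2361
SS = 58.1 units

58.1 units


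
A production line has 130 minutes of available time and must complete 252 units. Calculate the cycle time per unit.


Formula: CT = Available Time / Number of Units
CT = 130 min / 252 units
CT = 0.52 min/unit

0.52 min/unit


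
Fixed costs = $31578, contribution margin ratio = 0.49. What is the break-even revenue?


Formula: BER = Fixed Costs / Contribution Margin Ratio
BER = $31578 / 0.49
BER = $64444.90 (to the nearest cent)

$64444.90


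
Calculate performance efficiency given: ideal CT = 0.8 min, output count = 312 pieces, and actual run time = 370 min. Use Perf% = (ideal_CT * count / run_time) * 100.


Formula: Performance = (Ideal CT * Total Count) / Run Time * 100
Ideal output time = 0.8 * 312 = 249.6 min
Performance = 249.6 / 370 * 100 = 67.5%

67.5%


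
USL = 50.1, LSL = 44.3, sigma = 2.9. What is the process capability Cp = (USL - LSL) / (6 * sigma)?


Cp = (50.1 - 44.3) / (6 * 2.9)

0.33


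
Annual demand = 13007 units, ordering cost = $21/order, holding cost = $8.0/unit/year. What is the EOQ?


Formula: EOQ = sqrt(2 * D * S / H)
Numerator: 2 * 13007 * 21 = 546294
2DS/H = 546294 / 8.0 = 68286.8
EOQ = sqrt(68286.8) = 261.3 units

261.3 units


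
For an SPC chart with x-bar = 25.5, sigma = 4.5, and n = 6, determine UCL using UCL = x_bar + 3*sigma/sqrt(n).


UCL = 25.5 + 3 * 4.5 / sqrt(6)

31.01


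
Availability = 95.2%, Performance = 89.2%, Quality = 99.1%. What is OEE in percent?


Formula: OEE = Availability * Performance * Quality / 10000
A * P = 95.2% * 89.2% / 100 = 84.92%
OEE = 84.92% * 99.1% / 100 = 84.2%

84.2%


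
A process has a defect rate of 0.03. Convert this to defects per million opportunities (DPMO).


DPMO = defect_rate * 1000000 = 0.03 * 1000000

30000


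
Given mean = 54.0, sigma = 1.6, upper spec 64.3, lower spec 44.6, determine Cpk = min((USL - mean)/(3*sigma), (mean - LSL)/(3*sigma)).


Cpu = (64.3 - 54.0) / (3 * 1.6) = 2.15
Cpl = (54.0 - 44.6) / (3 * 1.6) = 1.96
Cpk = min(2.15, 1.96) = 1.96

1.96


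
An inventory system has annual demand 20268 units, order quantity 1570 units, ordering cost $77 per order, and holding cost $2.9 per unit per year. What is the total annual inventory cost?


TC = 20268/1570 * 77 + 1570/2 * 2.9

$3270.54


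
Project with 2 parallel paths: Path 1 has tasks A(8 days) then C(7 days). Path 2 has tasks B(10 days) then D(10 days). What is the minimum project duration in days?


Path 1 = 8 + 7 = 15 days
Path 2 = 10 + 10 = 20 days
Duration = max(15, 20) = 20 days

20 days


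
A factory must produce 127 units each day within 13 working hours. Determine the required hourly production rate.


Formula: Production Rate = Daily Demand / Available Hours
Rate = 127 units/day / 13 hours/day
Rate = 9.8 units/hour

9.8 units/hour


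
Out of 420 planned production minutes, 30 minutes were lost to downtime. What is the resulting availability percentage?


Formula: Availability = (Planned Time - Downtime) / Planned Time * 100
Uptime = 420 - 30 = 390 min
Availability = 390 / 420 * 100 = 92.9%

92.9%


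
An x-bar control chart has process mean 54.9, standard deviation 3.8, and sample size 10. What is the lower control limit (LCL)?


LCL = 54.9 - 3 * 3.8 / sqrt(10)

51.3


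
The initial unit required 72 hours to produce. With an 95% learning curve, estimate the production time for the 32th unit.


Formula: T_n = T_1 * (learning_rate)^(log2(n)) where learning_rate = rate/100
Doublings = log2(32) = 5
T_n = 72 * 0.95^5
T_n = 72 * 0.7738 = 55.7 hours

55.7 hours


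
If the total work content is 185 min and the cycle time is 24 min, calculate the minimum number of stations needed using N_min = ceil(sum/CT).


Formula: N_min = ceil(Sum of Task Times / Cycle Time)
N_min = ceil(185 min / 24 min) = ceil(7.7083)
N_min = 8 stations

8


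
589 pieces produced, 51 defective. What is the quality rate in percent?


Formula: Quality Rate = Good Pieces / Total Pieces * 100
Good pieces = 589 - 51 = 538
QR = 538 / 589 * 100 = 91.3%

91.3%
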